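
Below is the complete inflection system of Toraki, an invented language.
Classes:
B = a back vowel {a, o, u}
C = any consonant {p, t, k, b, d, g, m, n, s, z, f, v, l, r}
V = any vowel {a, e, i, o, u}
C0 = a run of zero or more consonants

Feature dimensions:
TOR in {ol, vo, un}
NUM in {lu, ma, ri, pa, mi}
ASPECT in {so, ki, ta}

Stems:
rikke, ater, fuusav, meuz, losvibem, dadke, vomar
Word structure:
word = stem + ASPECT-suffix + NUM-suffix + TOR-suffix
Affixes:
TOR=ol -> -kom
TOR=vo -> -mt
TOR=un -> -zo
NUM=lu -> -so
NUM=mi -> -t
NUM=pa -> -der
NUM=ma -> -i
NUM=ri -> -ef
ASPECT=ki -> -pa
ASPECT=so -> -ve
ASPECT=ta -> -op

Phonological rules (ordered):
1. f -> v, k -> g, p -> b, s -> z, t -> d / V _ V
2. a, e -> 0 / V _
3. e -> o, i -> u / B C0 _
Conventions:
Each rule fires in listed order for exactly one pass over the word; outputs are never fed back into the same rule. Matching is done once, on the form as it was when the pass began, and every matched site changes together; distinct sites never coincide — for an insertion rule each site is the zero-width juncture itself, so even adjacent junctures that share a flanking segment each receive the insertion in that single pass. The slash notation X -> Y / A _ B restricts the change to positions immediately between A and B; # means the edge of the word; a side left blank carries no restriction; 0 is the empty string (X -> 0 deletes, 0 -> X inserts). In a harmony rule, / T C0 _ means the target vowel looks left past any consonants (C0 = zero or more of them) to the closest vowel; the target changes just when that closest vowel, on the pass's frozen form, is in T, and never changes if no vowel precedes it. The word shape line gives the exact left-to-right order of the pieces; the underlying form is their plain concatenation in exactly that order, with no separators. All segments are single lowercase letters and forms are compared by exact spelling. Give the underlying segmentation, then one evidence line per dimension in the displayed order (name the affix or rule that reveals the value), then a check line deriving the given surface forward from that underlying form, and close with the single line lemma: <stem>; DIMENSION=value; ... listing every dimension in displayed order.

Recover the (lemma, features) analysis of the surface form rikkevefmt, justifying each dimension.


underlying: rikke-ve-ef-mt
TOR=vo - signalled by the affix -mt
NUM=ri - signalled by the affix -ef
ASPECT=so - signalled by the affix -ve
check: rikkeveefmt -> rikkeveefmt -> rikkevefmt -> rikkevefmt
lemma: rikke; TOR=vo; NUM=ri; ASPECT=so


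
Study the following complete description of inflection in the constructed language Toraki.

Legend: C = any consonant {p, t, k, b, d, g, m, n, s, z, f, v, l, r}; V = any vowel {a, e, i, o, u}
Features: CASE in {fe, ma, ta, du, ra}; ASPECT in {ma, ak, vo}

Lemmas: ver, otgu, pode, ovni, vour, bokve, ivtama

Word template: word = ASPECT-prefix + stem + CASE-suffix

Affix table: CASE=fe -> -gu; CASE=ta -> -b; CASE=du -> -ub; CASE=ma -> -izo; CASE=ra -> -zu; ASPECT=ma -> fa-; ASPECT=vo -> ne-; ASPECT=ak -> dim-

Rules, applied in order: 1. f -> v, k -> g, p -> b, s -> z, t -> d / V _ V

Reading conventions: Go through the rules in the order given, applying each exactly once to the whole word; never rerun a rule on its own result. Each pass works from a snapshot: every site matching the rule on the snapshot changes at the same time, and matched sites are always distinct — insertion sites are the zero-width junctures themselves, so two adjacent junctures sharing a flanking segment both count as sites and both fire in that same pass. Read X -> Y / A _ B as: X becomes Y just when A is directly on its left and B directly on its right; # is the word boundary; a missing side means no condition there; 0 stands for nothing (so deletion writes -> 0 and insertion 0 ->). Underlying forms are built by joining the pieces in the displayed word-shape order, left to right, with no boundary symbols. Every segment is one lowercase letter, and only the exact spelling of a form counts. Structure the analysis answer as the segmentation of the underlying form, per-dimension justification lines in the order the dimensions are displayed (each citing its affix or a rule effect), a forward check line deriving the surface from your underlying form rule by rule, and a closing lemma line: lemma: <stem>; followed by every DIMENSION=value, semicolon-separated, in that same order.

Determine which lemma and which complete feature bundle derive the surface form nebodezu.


underlying: ne-pode-zu
CASE=ra - signalled by the affix -zu
ASPECT=vo - signalled by the affix ne-
check: nepodezu -> nebodezu
lemma: pode; CASE=ra; ASPECT=vo


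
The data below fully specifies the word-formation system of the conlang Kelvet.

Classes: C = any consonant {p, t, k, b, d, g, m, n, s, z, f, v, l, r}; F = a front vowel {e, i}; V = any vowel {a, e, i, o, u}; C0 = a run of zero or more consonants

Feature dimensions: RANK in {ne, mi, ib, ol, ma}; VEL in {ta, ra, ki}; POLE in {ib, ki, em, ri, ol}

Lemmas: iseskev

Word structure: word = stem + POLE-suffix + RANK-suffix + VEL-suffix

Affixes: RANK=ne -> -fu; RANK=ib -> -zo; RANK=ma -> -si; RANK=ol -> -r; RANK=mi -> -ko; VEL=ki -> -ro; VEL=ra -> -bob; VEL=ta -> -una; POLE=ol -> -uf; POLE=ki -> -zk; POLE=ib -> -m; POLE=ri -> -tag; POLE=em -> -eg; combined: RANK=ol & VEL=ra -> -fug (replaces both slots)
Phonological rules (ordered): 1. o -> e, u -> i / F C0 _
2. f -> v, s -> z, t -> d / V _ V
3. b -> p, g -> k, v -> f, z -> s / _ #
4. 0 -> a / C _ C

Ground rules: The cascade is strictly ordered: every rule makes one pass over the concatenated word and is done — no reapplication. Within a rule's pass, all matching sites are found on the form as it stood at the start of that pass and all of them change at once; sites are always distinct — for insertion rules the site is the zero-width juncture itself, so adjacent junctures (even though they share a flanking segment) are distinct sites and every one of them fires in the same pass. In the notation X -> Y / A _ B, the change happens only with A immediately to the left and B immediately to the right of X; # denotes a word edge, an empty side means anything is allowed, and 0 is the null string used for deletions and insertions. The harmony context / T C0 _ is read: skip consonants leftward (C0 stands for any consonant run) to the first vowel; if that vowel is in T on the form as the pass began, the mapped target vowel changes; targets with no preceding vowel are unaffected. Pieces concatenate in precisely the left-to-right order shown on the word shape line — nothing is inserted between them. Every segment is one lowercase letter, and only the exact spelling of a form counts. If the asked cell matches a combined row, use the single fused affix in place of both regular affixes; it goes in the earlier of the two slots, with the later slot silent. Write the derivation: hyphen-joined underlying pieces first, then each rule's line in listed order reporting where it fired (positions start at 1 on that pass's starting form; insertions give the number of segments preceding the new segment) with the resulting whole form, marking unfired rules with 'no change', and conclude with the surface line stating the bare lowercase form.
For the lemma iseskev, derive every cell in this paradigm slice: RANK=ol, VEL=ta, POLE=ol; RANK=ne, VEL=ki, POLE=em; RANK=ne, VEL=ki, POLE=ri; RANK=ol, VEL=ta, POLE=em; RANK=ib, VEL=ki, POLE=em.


cell RANK=ol, VEL=ta, POLE=ol:
underlying: iseskev-uf-r-una
1. o -> e, u -> i / F C0 _: fires at position(s) 8: iseskevifruna
2. f -> v, s -> z, t -> d / V _ V: fires at position(s) 2: izeskevifruna
3. b -> p, g -> k, v -> f, z -> s / _ #: no change
4. 0 -> a / C _ C: inserts after position(s) 4, 9: izesakevifaruna
surface: izesakevifaruna

cell RANK=ne, VEL=ki, POLE=em:
underlying: iseskev-eg-fu-ro
1. o -> e, u -> i / F C0 _: fires at position(s) 11: iseskevegfiro
2. f -> v, s -> z, t -> d / V _ V: fires at position(s) 2: izeskevegfiro
3. b -> p, g -> k, v -> f, z -> s / _ #: no change
4. 0 -> a / C _ C: inserts after position(s) 4, 9: izesakevegafiro
surface: izesakevegafiro

cell RANK=ne, VEL=ki, POLE=ri:
underlying: iseskev-tag-fu-ro
1. o -> e, u -> i / F C0 _: no change
2. f -> v, s -> z, t -> d / V _ V: fires at position(s) 2: izeskevtagfuro
3. b -> p, g -> k, v -> f, z -> s / _ #: no change
4. 0 -> a / C _ C: inserts after position(s) 4, 7, 10: izesakevatagafuro
surface: izesakevatagafuro

cell RANK=ol, VEL=ta, POLE=em:
underlying: iseskev-eg-r-una
1. o -> e, u -> i / F C0 _: fires at position(s) 11: iseskevegrina
2. f -> v, s -> z, t -> d / V _ V: fires at position(s) 2: izeskevegrina
3. b -> p, g -> k, v -> f, z -> s / _ #: no change
4. 0 -> a / C _ C: inserts after position(s) 4, 9: izesakevegarina
surface: izesakevegarina

cell RANK=ib, VEL=ki, POLE=em:
underlying: iseskev-eg-zo-ro
1. o -> e, u -> i / F C0 _: fires at position(s) 11: iseskevegzero
2. f -> v, s -> z, t -> d / V _ V: fires at position(s) 2: izeskevegzero
3. b -> p, g -> k, v -> f, z -> s / _ #: no change
4. 0 -> a / C _ C: inserts after position(s) 4, 9: izesakevegazero
surface: izesakevegazero


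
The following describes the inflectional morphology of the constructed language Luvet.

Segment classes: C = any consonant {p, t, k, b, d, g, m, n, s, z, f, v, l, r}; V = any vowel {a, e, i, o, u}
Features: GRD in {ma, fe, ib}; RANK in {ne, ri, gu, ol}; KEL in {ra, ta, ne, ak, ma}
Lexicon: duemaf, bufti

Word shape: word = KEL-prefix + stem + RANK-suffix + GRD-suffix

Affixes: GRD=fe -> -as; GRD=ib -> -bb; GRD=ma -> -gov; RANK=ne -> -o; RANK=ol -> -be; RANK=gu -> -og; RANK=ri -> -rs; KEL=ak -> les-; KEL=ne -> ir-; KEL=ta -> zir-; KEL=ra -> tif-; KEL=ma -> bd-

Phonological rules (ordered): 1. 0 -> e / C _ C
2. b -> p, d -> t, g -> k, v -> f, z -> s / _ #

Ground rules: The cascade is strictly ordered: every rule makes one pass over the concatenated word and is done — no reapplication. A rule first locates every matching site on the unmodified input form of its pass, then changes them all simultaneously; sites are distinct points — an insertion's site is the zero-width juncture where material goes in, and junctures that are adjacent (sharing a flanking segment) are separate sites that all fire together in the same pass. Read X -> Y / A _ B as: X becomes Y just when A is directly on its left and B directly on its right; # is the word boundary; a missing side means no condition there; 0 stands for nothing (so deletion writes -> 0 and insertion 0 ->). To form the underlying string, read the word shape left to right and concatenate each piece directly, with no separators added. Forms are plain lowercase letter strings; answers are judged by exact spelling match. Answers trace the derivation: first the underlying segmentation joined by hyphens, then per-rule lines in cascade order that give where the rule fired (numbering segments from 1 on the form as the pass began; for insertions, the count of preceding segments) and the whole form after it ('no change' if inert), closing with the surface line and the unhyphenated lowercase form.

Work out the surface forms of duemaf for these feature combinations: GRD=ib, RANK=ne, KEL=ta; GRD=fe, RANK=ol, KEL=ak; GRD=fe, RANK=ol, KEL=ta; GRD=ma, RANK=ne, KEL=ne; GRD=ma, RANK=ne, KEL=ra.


cell GRD=ib, RANK=ne, KEL=ta:
underlying: zir-duemaf-o-bb
1. 0 -> e / C _ C: inserts after position(s) 3, 11: zireduemafobeb
2. b -> p, d -> t, g -> k, v -> f, z -> s / _ #: fires at position(s) 14: zireduemafobep
surface: zireduemafobep

cell GRD=fe, RANK=ol, KEL=ak:
underlying: les-duemaf-be-as
1. 0 -> e / C _ C: inserts after position(s) 3, 9: leseduemafebeas
2. b -> p, d -> t, g -> k, v -> f, z -> s / _ #: no change
surface: leseduemafebeas

cell GRD=fe, RANK=ol, KEL=ta:
underlying: zir-duemaf-be-as
1. 0 -> e / C _ C: inserts after position(s) 3, 9: zireduemafebeas
2. b -> p, d -> t, g -> k, v -> f, z -> s / _ #: no change
surface: zireduemafebeas

cell GRD=ma, RANK=ne, KEL=ne:
underlying: ir-duemaf-o-gov
1. 0 -> e / C _ C: inserts after position(s) 2: ireduemafogov
2. b -> p, d -> t, g -> k, v -> f, z -> s / _ #: fires at position(s) 13: ireduemafogof
surface: ireduemafogof

cell GRD=ma, RANK=ne, KEL=ra:
underlying: tif-duemaf-o-gov
1. 0 -> e / C _ C: inserts after position(s) 3: tifeduemafogov
2. b -> p, d -> t, g -> k, v -> f, z -> s / _ #: fires at position(s) 14: tifeduemafogof
surface: tifeduemafogof


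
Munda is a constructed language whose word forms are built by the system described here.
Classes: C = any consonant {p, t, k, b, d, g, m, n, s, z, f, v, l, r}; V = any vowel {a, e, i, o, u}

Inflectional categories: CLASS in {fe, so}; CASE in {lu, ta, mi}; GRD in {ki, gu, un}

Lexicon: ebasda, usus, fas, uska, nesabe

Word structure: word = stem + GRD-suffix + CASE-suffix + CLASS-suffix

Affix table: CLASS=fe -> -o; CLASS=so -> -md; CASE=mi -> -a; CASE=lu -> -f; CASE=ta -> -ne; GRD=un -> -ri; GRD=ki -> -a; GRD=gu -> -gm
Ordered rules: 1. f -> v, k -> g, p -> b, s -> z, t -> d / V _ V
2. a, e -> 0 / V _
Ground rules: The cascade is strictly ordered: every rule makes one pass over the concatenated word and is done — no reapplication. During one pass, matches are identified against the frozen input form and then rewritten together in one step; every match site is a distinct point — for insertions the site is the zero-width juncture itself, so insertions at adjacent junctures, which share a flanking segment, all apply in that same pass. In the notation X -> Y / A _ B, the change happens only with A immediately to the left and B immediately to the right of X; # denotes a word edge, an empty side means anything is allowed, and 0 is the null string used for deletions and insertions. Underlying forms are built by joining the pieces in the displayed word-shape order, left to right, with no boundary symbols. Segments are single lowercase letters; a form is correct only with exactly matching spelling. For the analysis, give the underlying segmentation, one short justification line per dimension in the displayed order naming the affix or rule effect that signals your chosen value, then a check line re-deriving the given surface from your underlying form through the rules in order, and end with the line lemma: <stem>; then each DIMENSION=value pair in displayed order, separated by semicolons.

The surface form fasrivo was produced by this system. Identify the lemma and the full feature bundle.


underlying: fas-ri-f-o
CLASS=fe - signalled by the affix -o
CASE=lu - signalled by the affix -f
GRD=un - signalled by the affix -ri
check: fasrifo -> fasrivo -> fasrivo
lemma: fas; CLASS=fe; CASE=lu; GRD=un


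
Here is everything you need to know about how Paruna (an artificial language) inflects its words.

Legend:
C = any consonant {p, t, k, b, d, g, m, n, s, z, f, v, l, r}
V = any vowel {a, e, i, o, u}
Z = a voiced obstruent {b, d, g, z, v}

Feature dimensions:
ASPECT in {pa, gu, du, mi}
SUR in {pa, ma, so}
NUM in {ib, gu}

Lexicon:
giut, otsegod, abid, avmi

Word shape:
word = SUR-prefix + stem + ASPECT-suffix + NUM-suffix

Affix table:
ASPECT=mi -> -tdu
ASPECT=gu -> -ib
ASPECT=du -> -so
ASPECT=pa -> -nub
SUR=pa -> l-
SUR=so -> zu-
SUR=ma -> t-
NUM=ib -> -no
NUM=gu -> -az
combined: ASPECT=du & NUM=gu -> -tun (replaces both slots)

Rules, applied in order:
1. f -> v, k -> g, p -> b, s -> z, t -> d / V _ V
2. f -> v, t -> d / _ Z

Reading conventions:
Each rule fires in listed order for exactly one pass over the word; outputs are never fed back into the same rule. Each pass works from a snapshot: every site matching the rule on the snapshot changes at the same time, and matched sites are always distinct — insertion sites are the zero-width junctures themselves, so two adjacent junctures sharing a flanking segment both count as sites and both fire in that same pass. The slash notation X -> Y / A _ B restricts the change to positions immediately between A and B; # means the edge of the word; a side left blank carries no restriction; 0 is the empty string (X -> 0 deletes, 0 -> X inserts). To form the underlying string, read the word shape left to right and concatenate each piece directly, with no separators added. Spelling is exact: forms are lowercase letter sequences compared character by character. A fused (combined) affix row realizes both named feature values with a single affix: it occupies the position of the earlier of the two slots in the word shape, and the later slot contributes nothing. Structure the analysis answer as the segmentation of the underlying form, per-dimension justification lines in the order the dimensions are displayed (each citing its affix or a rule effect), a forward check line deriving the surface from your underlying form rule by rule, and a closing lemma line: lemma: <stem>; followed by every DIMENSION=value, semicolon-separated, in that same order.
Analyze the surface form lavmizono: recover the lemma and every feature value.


underlying: l-avmi-so-no
ASPECT=du - signalled by the affix -so
SUR=pa - signalled by the affix l-
NUM=ib - signalled by the affix -no
check: lavmisono -> lavmizono -> lavmizono
lemma: avmi; ASPECT=du; SUR=pa; NUM=ib


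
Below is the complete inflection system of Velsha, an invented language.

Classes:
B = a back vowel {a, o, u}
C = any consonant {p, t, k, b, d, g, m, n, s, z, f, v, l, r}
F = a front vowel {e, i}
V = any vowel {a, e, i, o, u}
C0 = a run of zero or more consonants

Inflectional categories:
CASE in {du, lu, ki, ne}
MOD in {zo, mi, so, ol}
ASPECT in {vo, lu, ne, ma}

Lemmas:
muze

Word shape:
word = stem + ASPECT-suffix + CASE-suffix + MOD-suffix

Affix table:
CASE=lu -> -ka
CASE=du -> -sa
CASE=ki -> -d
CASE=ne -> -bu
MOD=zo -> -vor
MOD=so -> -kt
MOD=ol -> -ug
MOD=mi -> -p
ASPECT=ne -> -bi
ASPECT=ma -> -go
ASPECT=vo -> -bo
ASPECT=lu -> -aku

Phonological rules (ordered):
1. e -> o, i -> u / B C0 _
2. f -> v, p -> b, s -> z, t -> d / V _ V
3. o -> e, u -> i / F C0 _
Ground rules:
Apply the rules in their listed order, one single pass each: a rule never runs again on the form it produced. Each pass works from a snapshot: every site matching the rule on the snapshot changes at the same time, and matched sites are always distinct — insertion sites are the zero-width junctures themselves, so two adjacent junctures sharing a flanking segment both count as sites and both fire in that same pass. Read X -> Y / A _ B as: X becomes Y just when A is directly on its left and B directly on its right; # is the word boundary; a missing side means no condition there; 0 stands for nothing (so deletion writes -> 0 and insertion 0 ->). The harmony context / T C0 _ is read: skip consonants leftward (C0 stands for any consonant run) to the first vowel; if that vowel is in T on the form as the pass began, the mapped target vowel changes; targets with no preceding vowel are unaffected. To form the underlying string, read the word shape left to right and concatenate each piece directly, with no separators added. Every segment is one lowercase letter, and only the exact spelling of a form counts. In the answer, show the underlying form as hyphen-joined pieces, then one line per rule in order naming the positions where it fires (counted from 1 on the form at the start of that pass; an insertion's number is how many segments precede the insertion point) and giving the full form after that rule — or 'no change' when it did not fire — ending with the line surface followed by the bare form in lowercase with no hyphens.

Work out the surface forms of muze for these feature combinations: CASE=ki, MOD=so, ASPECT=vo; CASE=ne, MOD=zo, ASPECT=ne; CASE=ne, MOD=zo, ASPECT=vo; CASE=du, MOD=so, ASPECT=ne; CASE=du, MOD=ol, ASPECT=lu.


cell CASE=ki, MOD=so, ASPECT=vo:
underlying: muze-bo-d-kt
1. e -> o, i -> u / B C0 _: fires at position(s) 4: muzobodkt
2. f -> v, p -> b, s -> z, t -> d / V _ V: no change
3. o -> e, u -> i / F C0 _: no change
surface: muzobodkt

cell CASE=ne, MOD=zo, ASPECT=ne:
underlying: muze-bi-bu-vor
1. e -> o, i -> u / B C0 _: fires at position(s) 4: muzobibuvor
2. f -> v, p -> b, s -> z, t -> d / V _ V: no change
3. o -> e, u -> i / F C0 _: fires at position(s) 8: muzobibivor
surface: muzobibivor

cell CASE=ne, MOD=zo, ASPECT=vo:
underlying: muze-bo-bu-vor
1. e -> o, i -> u / B C0 _: fires at position(s) 4: muzobobuvor
2. f -> v, p -> b, s -> z, t -> d / V _ V: no change
3. o -> e, u -> i / F C0 _: no change
surface: muzobobuvor

cell CASE=du, MOD=so, ASPECT=ne:
underlying: muze-bi-sa-kt
1. e -> o, i -> u / B C0 _: fires at position(s) 4: muzobisakt
2. f -> v, p -> b, s -> z, t -> d / V _ V: fires at position(s) 7: muzobizakt
3. o -> e, u -> i / F C0 _: no change
surface: muzobizakt

cell CASE=du, MOD=ol, ASPECT=lu:
underlying: muze-aku-sa-ug
1. e -> o, i -> u / B C0 _: fires at position(s) 4: muzoakusaug
2. f -> v, p -> b, s -> z, t -> d / V _ V: fires at position(s) 8: muzoakuzaug
3. o -> e, u -> i / F C0 _: no change
surface: muzoakuzaug


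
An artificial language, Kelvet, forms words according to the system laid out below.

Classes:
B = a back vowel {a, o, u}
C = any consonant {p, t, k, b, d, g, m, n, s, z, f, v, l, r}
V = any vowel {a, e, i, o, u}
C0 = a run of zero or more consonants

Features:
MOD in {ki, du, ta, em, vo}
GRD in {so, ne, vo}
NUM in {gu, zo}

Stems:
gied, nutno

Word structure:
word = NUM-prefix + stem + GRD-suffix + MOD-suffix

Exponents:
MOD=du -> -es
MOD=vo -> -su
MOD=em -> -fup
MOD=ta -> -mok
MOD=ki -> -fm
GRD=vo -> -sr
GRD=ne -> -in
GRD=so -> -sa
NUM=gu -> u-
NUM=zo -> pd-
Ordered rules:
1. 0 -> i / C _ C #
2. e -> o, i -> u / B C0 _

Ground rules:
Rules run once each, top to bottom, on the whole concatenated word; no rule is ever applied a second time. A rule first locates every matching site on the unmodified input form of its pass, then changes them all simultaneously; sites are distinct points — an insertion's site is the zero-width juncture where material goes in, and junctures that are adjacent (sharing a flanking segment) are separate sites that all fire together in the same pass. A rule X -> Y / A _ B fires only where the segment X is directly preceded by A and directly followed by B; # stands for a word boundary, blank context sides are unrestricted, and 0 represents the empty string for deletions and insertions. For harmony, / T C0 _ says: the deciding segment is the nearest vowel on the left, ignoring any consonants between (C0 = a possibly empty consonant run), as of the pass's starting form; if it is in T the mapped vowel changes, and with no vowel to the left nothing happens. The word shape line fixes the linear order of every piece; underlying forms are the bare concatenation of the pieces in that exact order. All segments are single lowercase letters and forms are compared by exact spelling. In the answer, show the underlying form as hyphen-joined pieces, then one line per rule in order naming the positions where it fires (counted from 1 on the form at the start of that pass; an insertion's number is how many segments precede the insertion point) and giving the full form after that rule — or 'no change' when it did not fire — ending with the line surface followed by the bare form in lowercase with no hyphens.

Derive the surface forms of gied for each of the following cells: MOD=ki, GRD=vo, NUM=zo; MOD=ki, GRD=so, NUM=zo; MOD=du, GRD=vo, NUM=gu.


cell MOD=ki, GRD=vo, NUM=zo:
underlying: pd-gied-sr-fm
1. 0 -> i / C _ C #: inserts after position(s) 9: pdgiedsrfim
2. e -> o, i -> u / B C0 _: no change
surface: pdgiedsrfim

cell MOD=ki, GRD=so, NUM=zo:
underlying: pd-gied-sa-fm
1. 0 -> i / C _ C #: inserts after position(s) 9: pdgiedsafim
2. e -> o, i -> u / B C0 _: fires at position(s) 10: pdgiedsafum
surface: pdgiedsafum

cell MOD=du, GRD=vo, NUM=gu:
underlying: u-gied-sr-es
1. 0 -> i / C _ C #: no change
2. e -> o, i -> u / B C0 _: fires at position(s) 3: uguedsres
surface: uguedsres


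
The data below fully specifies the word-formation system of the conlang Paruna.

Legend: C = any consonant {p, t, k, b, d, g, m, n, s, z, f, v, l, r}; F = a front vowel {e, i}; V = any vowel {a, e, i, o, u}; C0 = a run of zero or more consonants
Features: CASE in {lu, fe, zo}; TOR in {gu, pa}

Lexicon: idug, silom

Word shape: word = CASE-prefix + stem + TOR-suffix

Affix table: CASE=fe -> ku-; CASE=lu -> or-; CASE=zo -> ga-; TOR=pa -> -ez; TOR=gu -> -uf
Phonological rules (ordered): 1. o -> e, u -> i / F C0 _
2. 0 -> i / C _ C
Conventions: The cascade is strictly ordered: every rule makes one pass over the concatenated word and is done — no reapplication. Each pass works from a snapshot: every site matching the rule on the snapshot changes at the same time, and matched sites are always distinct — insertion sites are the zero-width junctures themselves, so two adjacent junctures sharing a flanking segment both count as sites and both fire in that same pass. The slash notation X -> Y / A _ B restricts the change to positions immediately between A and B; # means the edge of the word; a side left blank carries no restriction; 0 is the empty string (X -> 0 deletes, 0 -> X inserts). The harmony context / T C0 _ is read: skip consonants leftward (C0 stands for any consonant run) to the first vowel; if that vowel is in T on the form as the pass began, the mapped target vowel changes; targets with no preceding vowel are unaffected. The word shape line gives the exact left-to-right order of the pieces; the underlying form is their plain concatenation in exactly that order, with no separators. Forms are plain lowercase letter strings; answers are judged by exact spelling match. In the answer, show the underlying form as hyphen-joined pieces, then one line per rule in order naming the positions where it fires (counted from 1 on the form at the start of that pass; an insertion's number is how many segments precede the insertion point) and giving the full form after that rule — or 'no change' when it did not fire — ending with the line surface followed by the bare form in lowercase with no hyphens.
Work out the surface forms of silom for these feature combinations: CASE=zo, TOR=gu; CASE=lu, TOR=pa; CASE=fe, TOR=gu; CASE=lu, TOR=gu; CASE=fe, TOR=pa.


cell CASE=zo, TOR=gu:
underlying: ga-silom-uf
1. o -> e, u -> i / F C0 _: fires at position(s) 6: gasilemuf
2. 0 -> i / C _ C: no change
surface: gasilemuf

cell CASE=lu, TOR=pa:
underlying: or-silom-ez
1. o -> e, u -> i / F C0 _: fires at position(s) 6: orsilemez
2. 0 -> i / C _ C: inserts after position(s) 2: orisilemez
surface: orisilemez

cell CASE=fe, TOR=gu:
underlying: ku-silom-uf
1. o -> e, u -> i / F C0 _: fires at position(s) 6: kusilemuf
2. 0 -> i / C _ C: no change
surface: kusilemuf

cell CASE=lu, TOR=gu:
underlying: or-silom-uf
1. o -> e, u -> i / F C0 _: fires at position(s) 6: orsilemuf
2. 0 -> i / C _ C: inserts after position(s) 2: orisilemuf
surface: orisilemuf

cell CASE=fe, TOR=pa:
underlying: ku-silom-ez
1. o -> e, u -> i / F C0 _: fires at position(s) 6: kusilemez
2. 0 -> i / C _ C: no change
surface: kusilemez


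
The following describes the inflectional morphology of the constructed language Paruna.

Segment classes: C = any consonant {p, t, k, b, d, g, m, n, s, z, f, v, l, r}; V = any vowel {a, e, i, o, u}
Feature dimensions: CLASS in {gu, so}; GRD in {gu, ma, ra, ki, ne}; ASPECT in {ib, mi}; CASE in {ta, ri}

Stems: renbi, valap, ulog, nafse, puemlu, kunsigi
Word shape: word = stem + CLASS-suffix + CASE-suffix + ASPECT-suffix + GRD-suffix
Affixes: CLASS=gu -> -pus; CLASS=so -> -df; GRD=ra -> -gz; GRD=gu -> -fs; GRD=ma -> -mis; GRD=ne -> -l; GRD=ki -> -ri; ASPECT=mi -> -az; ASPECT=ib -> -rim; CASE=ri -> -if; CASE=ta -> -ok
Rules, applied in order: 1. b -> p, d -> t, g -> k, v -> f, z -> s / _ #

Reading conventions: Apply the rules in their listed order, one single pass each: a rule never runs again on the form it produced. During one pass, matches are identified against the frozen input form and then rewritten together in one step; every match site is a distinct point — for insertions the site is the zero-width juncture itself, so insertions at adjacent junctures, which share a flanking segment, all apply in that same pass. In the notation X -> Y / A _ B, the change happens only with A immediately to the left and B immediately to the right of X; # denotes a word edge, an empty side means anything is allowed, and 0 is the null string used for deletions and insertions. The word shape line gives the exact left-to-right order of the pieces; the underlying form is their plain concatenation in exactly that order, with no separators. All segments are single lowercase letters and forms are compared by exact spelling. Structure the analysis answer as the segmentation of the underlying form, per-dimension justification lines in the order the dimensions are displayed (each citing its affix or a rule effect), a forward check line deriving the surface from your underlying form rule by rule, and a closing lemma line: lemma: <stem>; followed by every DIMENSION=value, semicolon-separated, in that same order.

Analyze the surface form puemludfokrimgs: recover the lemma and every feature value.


underlying: puemlu-df-ok-rim-gz
CLASS=so - signalled by the affix -df
GRD=ra - signalled by the affix -gz
ASPECT=ib - signalled by the affix -rim
CASE=ta - signalled by the affix -ok
check: puemludfokrimgz -> puemludfokrimgs
lemma: puemlu; CLASS=so; GRD=ra; ASPECT=ib; CASE=ta


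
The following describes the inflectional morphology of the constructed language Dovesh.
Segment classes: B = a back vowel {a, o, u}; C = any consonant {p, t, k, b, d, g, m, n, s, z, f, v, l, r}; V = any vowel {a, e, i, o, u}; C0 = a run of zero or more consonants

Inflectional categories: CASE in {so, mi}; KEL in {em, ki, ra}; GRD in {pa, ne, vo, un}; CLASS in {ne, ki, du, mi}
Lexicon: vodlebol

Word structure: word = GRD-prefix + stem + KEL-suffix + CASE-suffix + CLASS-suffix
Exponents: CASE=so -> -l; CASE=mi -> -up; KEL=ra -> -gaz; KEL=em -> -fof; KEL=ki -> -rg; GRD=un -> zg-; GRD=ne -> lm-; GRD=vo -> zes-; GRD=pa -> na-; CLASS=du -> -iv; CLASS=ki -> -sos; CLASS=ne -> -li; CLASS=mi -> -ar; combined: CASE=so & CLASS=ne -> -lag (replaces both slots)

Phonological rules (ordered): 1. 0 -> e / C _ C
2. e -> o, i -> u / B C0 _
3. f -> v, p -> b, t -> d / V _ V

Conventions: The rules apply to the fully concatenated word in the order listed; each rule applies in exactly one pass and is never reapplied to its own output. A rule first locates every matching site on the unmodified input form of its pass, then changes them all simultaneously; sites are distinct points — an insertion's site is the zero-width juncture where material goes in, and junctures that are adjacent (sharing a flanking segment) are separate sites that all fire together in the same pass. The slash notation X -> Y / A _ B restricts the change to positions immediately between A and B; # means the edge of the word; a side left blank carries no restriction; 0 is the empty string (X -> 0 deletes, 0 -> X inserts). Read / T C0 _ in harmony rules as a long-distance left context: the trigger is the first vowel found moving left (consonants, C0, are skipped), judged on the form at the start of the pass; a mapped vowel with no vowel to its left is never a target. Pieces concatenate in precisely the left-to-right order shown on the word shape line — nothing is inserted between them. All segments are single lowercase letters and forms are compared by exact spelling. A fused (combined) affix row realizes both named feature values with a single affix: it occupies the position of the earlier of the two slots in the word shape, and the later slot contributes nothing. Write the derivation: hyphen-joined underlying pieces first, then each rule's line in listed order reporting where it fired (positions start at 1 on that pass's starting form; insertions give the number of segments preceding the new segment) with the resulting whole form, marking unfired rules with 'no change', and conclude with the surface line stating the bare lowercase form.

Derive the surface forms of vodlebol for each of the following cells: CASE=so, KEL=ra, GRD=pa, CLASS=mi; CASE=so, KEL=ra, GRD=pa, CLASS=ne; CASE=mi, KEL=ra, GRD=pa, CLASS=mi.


cell CASE=so, KEL=ra, GRD=pa, CLASS=mi:
underlying: na-vodlebol-gaz-l-ar
1. 0 -> e / C _ C: inserts after position(s) 5, 10, 13: navodelebolegazelar
2. e -> o, i -> u / B C0 _: fires at position(s) 6, 12, 16: navodolebologazolar
3. f -> v, p -> b, t -> d / V _ V: no change
surface: navodolebologazolar

cell CASE=so, KEL=ra, GRD=pa, CLASS=ne:
underlying: na-vodlebol-gaz-lag
1. 0 -> e / C _ C: inserts after position(s) 5, 10, 13: navodelebolegazelag
2. e -> o, i -> u / B C0 _: fires at position(s) 6, 12, 16: navodolebologazolag
3. f -> v, p -> b, t -> d / V _ V: no change
surface: navodolebologazolag

cell CASE=mi, KEL=ra, GRD=pa, CLASS=mi:
underlying: na-vodlebol-gaz-up-ar
1. 0 -> e / C _ C: inserts after position(s) 5, 10: navodelebolegazupar
2. e -> o, i -> u / B C0 _: fires at position(s) 6, 12: navodolebologazupar
3. f -> v, p -> b, t -> d / V _ V: fires at position(s) 17: navodolebologazubar
surface: navodolebologazubar


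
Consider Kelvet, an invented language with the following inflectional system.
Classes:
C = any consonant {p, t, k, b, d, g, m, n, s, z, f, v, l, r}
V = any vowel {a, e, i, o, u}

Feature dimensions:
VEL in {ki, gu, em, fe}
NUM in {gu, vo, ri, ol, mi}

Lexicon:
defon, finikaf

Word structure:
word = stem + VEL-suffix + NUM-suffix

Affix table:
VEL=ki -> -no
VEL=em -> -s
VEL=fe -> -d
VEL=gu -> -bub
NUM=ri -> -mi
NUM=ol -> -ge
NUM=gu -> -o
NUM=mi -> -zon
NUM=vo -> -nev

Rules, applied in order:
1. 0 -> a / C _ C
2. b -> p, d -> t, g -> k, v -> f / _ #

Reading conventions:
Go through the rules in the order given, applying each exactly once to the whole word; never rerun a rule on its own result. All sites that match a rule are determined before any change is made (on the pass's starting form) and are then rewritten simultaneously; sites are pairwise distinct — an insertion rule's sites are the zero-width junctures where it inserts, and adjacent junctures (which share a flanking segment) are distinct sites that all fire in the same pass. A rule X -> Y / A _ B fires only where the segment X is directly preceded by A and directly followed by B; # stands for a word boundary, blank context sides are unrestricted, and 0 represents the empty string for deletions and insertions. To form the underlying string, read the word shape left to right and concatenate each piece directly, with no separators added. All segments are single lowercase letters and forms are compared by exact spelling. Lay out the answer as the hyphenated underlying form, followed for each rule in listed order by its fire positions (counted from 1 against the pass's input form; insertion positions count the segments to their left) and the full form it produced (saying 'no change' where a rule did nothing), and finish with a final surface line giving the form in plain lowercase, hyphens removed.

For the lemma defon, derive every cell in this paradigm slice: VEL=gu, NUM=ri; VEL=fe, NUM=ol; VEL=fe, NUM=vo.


cell VEL=gu, NUM=ri:
underlying: defon-bub-mi
1. 0 -> a / C _ C: inserts after position(s) 5, 8: defonabubami
2. b -> p, d -> t, g -> k, v -> f / _ #: no change
surface: defonabubami

cell VEL=fe, NUM=ol:
underlying: defon-d-ge
1. 0 -> a / C _ C: inserts after position(s) 5, 6: defonadage
2. b -> p, d -> t, g -> k, v -> f / _ #: no change
surface: defonadage

cell VEL=fe, NUM=vo:
underlying: defon-d-nev
1. 0 -> a / C _ C: inserts after position(s) 5, 6: defonadanev
2. b -> p, d -> t, g -> k, v -> f / _ #: fires at position(s) 11: defonadanef
surface: defonadanef


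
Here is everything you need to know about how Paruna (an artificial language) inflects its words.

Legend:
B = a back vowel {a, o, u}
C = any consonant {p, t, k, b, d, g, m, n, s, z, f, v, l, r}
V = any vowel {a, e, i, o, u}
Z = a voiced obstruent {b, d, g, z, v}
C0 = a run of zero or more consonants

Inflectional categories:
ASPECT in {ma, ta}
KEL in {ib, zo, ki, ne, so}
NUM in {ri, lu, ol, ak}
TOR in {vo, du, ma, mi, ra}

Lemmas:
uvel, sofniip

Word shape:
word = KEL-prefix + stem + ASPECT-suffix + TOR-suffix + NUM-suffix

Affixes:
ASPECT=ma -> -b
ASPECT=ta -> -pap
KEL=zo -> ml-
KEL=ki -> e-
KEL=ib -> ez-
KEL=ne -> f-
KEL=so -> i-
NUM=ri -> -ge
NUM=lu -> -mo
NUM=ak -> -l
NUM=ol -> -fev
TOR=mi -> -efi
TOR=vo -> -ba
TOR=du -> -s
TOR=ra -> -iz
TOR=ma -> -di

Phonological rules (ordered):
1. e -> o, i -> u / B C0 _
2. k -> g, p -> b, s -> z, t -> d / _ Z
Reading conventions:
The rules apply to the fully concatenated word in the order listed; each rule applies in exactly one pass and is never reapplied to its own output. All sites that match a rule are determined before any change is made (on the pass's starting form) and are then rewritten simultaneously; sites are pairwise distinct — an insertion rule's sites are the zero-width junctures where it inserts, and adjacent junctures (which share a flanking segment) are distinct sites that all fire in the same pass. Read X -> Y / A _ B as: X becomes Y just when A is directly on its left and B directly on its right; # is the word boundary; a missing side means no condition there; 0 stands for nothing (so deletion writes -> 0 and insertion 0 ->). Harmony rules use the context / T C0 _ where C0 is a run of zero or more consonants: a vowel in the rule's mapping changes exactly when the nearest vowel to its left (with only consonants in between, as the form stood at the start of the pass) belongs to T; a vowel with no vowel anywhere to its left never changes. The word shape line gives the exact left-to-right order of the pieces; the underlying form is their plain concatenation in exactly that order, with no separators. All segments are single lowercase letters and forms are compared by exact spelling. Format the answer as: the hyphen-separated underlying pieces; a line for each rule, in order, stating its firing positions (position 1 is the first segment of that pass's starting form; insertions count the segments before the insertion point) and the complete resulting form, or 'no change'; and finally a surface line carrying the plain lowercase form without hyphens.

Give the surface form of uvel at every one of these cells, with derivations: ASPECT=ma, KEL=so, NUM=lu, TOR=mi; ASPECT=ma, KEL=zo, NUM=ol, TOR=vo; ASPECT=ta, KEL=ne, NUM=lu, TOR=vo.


cell ASPECT=ma, KEL=so, NUM=lu, TOR=mi:
underlying: i-uvel-b-efi-mo
1. e -> o, i -> u / B C0 _: fires at position(s) 4: iuvolbefimo
2. k -> g, p -> b, s -> z, t -> d / _ Z: no change
surface: iuvolbefimo

cell ASPECT=ma, KEL=zo, NUM=ol, TOR=vo:
underlying: ml-uvel-b-ba-fev
1. e -> o, i -> u / B C0 _: fires at position(s) 5, 11: mluvolbbafov
2. k -> g, p -> b, s -> z, t -> d / _ Z: no change
surface: mluvolbbafov

cell ASPECT=ta, KEL=ne, NUM=lu, TOR=vo:
underlying: f-uvel-pap-ba-mo
1. e -> o, i -> u / B C0 _: fires at position(s) 4: fuvolpapbamo
2. k -> g, p -> b, s -> z, t -> d / _ Z: fires at position(s) 8: fuvolpabbamo
surface: fuvolpabbamo


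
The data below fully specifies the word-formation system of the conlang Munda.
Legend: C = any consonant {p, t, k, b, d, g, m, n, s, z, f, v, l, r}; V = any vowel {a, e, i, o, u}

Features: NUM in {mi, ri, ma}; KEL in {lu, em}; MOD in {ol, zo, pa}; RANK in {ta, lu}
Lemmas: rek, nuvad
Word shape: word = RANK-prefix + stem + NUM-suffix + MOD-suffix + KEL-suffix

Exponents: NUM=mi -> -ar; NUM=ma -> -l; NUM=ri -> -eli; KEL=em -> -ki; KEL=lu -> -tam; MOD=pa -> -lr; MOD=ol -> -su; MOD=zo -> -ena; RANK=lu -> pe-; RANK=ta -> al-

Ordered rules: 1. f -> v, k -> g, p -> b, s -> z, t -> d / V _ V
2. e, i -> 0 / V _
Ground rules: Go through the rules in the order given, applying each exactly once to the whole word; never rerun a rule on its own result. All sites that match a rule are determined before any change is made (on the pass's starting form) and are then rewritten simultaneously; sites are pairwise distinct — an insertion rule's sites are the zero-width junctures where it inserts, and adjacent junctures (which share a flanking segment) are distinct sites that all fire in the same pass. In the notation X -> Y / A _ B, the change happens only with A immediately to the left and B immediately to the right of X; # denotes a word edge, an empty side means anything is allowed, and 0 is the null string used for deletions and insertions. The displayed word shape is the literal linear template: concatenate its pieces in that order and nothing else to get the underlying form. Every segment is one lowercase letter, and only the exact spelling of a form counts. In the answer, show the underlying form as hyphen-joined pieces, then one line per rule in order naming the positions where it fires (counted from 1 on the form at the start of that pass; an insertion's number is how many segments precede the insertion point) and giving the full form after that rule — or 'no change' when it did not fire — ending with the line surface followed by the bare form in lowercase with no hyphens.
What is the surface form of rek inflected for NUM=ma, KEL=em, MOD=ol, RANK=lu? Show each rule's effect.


underlying: pe-rek-l-su-ki
1. f -> v, k -> g, p -> b, s -> z, t -> d / V _ V: fires at position(s) 9: pereklsugi
2. e, i -> 0 / V _: no change
surface: pereklsugi
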